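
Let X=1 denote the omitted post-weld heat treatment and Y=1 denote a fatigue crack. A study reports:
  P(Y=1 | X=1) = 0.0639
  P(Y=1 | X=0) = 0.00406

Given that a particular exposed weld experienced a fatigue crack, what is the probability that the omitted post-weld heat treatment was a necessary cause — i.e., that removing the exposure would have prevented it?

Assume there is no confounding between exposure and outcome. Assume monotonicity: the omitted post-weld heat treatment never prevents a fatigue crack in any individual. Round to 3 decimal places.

Let p₁ = 0.0639, p₀ = 0.00406.
Under exogeneity and monotonicity, PN = (p₁ − p₀) / p₁.
PN = (0.0639 − 0.00406) / 0.0639 = 0.05984 / 0.0639 ≈ 0.9365

PN ≈ 0.936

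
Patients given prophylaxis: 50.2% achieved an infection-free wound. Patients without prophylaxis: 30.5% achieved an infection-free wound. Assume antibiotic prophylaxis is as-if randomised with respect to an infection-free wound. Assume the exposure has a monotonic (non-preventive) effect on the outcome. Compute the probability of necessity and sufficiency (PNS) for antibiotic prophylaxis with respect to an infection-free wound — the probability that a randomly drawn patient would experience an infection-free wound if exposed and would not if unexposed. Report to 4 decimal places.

PNS ≈ 0.1970

p₁ = 0.502, p₀ = 0.305.
Under exogeneity and monotonicity, PNS = p₁ − p₀.
PNS = 0.502 − 0.305 = 0.197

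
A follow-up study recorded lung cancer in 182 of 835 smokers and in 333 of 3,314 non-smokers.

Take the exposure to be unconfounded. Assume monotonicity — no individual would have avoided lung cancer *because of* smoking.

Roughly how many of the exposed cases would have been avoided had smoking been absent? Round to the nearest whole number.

p₁ = P(outcome | exposed) = 182/835 = 0.21796
p₀ = P(outcome | unexposed) = 333/3314 = 0.10048
PN = (p₁ − p₀)/p₁ = (0.21796 − 0.10048) / 0.21796 ≈ 0.53899.
Attributable cases ≈ PN × (exposed cases) = 0.53899 × 182 ≈ 98.10.

about 98 cases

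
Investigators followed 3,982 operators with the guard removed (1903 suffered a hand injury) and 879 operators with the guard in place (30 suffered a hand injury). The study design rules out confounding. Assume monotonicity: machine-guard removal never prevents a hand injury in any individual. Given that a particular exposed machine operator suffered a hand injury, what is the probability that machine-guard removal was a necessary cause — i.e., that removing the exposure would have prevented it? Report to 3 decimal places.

PN ≈ 0.929

p₁ = P(outcome | exposed) = 1903/3982 = 0.4779
p₀ = P(outcome | unexposed) = 30/879 = 0.03413
Under exogeneity and monotonicity, PN = (p₁ − p₀) / p₁.
PN = (0.4779 − 0.03413) / 0.4779 = 0.44377 / 0.4779 ≈ 0.9286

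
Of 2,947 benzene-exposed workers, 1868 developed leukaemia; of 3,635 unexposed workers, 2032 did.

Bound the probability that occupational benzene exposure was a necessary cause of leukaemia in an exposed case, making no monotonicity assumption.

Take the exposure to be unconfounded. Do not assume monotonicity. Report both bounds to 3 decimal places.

p₁ = P(outcome | exposed) = 1868/2947 = 0.63386
p₀ = P(outcome | unexposed) = 2032/3635 = 0.55901
Under exogeneity alone the bounds on PN are max{0,(p₁−p₀)/p₁} ≤ PN ≤ min{1,(1−p₀)/p₁}.
  lower = (p₁ − p₀)/p₁ = 0.074855 / 0.63386 ≈ 0.1181
  upper = min{1, (1 − p₀)/p₁} = 0.44099 / 0.63386 ≈ 0.6957

0.118 ≤ PN ≤ 0.696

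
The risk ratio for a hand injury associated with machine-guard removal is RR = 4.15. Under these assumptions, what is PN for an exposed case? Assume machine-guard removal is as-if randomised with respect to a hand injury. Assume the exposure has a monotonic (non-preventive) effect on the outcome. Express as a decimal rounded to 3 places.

PN ≈ 0.759

Under exogeneity and monotonicity, PN = (RR − 1) / RR = 1 − 1/RR.
PN = (4.15 − 1) / 4.15 = 3.15 / 4.15 ≈ 0.7590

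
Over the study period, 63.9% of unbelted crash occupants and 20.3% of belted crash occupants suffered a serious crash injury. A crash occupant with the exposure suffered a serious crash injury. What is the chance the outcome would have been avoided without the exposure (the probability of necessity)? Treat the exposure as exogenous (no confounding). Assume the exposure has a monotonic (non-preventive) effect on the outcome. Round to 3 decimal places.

p₁ = 0.639, p₀ = 0.203.
Under exogeneity and monotonicity, PN = (p₁ − p₀) / p₁.
PN = (0.639 − 0.203) / 0.639 = 0.436 / 0.639 ≈ 0.6823

PN ≈ 0.682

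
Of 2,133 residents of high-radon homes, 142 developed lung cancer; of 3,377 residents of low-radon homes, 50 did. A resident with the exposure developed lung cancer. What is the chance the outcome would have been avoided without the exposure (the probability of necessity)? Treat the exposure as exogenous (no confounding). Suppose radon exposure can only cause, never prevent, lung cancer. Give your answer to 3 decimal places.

p₁ = P(outcome | exposed) = 142/2133 = 0.066573
p₀ = P(outcome | unexposed) = 50/3377 = 0.014806
Under exogeneity and monotonicity, PN = (p₁ − p₀) / p₁.
PN = (0.066573 − 0.014806) / 0.066573 = 0.051767 / 0.066573 ≈ 0.7776

PN ≈ 0.778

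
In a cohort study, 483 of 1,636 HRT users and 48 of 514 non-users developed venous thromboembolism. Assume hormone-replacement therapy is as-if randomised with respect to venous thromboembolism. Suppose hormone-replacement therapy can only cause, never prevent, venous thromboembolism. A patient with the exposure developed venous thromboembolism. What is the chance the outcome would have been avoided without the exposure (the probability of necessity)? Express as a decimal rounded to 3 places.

p₁ = P(outcome | exposed) = 483/1636 = 0.29523
p₀ = P(outcome | unexposed) = 48/514 = 0.093385
Under exogeneity and monotonicity, PN = (p₁ − p₀) / p₁.
PN = (0.29523 − 0.093385) / 0.29523 = 0.20185 / 0.29523 ≈ 0.6837

PN ≈ 0.684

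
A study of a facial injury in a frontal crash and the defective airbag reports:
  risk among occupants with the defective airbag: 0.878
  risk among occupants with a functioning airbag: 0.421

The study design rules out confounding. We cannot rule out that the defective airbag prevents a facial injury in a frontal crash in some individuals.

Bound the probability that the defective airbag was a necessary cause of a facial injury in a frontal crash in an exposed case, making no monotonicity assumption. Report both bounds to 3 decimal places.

0.521 ≤ PN ≤ 0.659

Let p₁ = 0.878, p₀ = 0.421.
Under exogeneity alone the bounds on PN are max{0,(p₁−p₀)/p₁} ≤ PN ≤ min{1,(1−p₀)/p₁}.
  lower = (p₁ − p₀)/p₁ = 0.457 / 0.878 ≈ 0.5205
  upper = min{1, (1 − p₀)/p₁} = 0.579 / 0.878 ≈ 0.6595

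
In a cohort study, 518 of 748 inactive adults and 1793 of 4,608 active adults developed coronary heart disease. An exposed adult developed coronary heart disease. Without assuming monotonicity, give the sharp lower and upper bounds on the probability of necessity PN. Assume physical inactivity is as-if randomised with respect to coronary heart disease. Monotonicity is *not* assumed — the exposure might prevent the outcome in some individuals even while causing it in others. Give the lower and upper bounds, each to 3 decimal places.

p₁ = P(outcome | exposed) = 518/748 = 0.69251
p₀ = P(outcome | unexposed) = 1793/4608 = 0.38911
Under exogeneity alone the bounds on PN are max{0,(p₁−p₀)/p₁} ≤ PN ≤ min{1,(1−p₀)/p₁}.
  lower = (p₁ − p₀)/p₁ = 0.30341 / 0.69251 ≈ 0.4381
  upper = min{1, (1 − p₀)/p₁} = 0.61089 / 0.69251 ≈ 0.8821

0.438 ≤ PN ≤ 0.882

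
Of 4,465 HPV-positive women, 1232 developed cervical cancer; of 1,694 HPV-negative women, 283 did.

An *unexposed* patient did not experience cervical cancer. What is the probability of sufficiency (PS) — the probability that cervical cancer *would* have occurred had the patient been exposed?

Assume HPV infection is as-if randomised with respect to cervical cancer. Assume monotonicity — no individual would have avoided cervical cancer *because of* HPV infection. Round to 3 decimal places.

PS ≈ 0.131

p₁ = P(outcome | exposed) = 1232/4465 = 0.27592
p₀ = P(outcome | unexposed) = 283/1694 = 0.16706
Under exogeneity and monotonicity, PS = (p₁ − p₀) / (1 − p₀).
PS = (0.27592 − 0.16706) / (1 − 0.16706) = 0.10886 / 0.83294 ≈ 0.1307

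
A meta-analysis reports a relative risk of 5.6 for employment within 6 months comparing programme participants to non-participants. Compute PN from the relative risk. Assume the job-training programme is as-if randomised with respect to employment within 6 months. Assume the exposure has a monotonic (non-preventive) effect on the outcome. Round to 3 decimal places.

Under exogeneity and monotonicity, PN = (RR − 1) / RR = 1 − 1/RR.
PN = (5.6 − 1) / 5.6 = 4.6 / 5.6 ≈ 0.8214

PN ≈ 0.821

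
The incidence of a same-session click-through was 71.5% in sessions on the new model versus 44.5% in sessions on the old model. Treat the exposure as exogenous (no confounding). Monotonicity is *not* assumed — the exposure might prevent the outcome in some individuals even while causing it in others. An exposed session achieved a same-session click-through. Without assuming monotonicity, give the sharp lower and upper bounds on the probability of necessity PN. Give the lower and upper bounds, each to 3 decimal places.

p₁ = 0.715, p₀ = 0.445.
Under exogeneity alone the bounds on PN are max{0,(p₁−p₀)/p₁} ≤ PN ≤ min{1,(1−p₀)/p₁}.
  lower = (p₁ − p₀)/p₁ = 0.27 / 0.715 ≈ 0.3776
  upper = min{1, (1 − p₀)/p₁} = 0.555 / 0.715 ≈ 0.7762

0.378 ≤ PN ≤ 0.776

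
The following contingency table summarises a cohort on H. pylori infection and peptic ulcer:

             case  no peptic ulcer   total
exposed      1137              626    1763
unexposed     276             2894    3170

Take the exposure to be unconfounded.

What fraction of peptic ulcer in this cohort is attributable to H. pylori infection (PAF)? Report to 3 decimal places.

p₁ = P(outcome | exposed) = 1137/1763 = 0.64492
p₀ = P(outcome | unexposed) = 276/3170 = 0.087066
Exposure prevalence π = 1763/4933 = 0.35739; overall risk P(Y=1) = 0.28644.
Under exogeneity, PAF = [P(Y=1) − p₀]/P(Y=1).
PAF = (0.28644 − 0.087066) / 0.28644 ≈ 0.6960

PAF ≈ 0.696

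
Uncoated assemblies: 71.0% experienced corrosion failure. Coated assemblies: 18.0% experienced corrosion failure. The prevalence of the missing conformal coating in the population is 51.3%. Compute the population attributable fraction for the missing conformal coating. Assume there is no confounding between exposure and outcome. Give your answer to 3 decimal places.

PAF ≈ 0.602

p₁ = 0.71, p₀ = 0.18.
Overall risk P(Y=1) = π·p₁ + (1−π)·p₀ = 0.513×0.71 + 0.487×0.18 = 0.45189.
Under exogeneity, PAF = [P(Y=1) − p₀] / P(Y=1).
PAF = (0.45189 − 0.18) / 0.45189 ≈ 0.6017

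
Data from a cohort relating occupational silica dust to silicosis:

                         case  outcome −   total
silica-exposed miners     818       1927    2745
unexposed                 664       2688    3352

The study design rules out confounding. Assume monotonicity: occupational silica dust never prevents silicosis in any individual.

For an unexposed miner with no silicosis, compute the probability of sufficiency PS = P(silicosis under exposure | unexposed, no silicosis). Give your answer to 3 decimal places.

p₁ = P(outcome | exposed) = 818/2745 = 0.298
p₀ = P(outcome | unexposed) = 664/3352 = 0.19809
Under exogeneity and monotonicity, PS = (p₁ − p₀) / (1 − p₀).
PS = (0.298 − 0.19809) / (1 − 0.19809) = 0.099906 / 0.80191 ≈ 0.1246

PS ≈ 0.125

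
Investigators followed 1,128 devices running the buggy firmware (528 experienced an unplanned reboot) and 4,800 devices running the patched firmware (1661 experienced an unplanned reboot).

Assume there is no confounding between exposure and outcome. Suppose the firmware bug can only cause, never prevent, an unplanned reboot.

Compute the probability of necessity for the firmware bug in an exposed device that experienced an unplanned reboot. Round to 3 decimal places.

PN ≈ 0.261

p₁ = P(outcome | exposed) = 528/1128 = 0.46809
p₀ = P(outcome | unexposed) = 1661/4800 = 0.34604
Under exogeneity and monotonicity, PN = (p₁ − p₀) / p₁.
PN = (0.46809 − 0.34604) / 0.46809 = 0.12204 / 0.46809 ≈ 0.2607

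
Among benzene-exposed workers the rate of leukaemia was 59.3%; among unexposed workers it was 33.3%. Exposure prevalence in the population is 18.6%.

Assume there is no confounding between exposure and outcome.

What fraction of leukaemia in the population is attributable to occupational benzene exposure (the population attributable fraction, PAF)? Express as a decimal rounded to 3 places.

p₁ = 0.593, p₀ = 0.333.
Overall risk P(Y=1) = π·p₁ + (1−π)·p₀ = 0.186×0.593 + 0.814×0.333 = 0.38136.
Under exogeneity, PAF = [P(Y=1) − p₀] / P(Y=1).
PAF = (0.38136 − 0.333) / 0.38136 ≈ 0.1268

PAF ≈ 0.127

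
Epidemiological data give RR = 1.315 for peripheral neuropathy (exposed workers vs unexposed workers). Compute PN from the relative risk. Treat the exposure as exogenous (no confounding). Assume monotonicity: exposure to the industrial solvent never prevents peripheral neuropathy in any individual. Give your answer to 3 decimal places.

PN ≈ 0.240

Under exogeneity and monotonicity, PN = (RR − 1) / RR = 1 − 1/RR.
PN = (1.315 − 1) / 1.315 = 0.315 / 1.315 ≈ 0.2395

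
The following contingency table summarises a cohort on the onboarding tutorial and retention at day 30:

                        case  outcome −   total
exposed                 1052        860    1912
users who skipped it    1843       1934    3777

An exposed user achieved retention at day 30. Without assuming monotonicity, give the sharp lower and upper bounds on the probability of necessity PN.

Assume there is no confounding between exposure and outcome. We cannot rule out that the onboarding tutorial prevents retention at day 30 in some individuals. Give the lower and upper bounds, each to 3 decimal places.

0.113 ≤ PN ≤ 0.931

p₁ = P(outcome | exposed) = 1052/1912 = 0.55021
p₀ = P(outcome | unexposed) = 1843/3777 = 0.48795
Under exogeneity alone the bounds on PN are max{0,(p₁−p₀)/p₁} ≤ PN ≤ min{1,(1−p₀)/p₁}.
  lower = (p₁ − p₀)/p₁ = 0.062256 / 0.55021 ≈ 0.1131
  upper = min{1, (1 − p₀)/p₁} = 0.51205 / 0.55021 ≈ 0.9306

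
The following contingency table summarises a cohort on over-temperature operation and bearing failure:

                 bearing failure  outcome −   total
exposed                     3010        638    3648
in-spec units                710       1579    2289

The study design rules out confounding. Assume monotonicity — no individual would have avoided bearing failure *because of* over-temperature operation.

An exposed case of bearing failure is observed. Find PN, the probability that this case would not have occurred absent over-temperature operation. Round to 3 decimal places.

p₁ = P(outcome | exposed) = 3010/3648 = 0.82511
p₀ = P(outcome | unexposed) = 710/2289 = 0.31018
Under exogeneity and monotonicity, PN = (p₁ − p₀)/p₁.
PN = (0.82511 − 0.31018) / 0.82511 ≈ 0.6241

PN ≈ 0.624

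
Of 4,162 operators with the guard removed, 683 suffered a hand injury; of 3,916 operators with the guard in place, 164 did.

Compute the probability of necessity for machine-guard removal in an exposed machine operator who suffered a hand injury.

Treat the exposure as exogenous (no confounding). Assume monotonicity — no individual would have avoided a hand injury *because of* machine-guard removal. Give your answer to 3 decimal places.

PN ≈ 0.745

p₁ = P(outcome | exposed) = 683/4162 = 0.1641
p₀ = P(outcome | unexposed) = 164/3916 = 0.041879
Under exogeneity and monotonicity, PN = (p₁ − p₀) / p₁.
PN = (0.1641 − 0.041879) / 0.1641 = 0.12222 / 0.1641 ≈ 0.7448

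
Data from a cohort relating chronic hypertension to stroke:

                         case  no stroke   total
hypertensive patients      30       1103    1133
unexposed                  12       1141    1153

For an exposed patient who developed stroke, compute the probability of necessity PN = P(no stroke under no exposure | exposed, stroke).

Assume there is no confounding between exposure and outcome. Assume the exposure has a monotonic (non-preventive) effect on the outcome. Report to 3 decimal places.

PN ≈ 0.607

p₁ = P(outcome | exposed) = 30/1133 = 0.026478
p₀ = P(outcome | unexposed) = 12/1153 = 0.010408
Under exogeneity and monotonicity, PN = (p₁ − p₀) / p₁.
PN = (0.026478 − 0.010408) / 0.026478 = 0.016071 / 0.026478 ≈ 0.6069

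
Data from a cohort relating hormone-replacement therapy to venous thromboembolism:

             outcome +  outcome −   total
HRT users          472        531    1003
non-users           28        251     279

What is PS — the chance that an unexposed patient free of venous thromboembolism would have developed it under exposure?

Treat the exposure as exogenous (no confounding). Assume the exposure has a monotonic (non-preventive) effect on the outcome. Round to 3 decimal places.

p₁ = P(outcome | exposed) = 472/1003 = 0.47059
p₀ = P(outcome | unexposed) = 28/279 = 0.10036
Under exogeneity and monotonicity, PS = (p₁ − p₀)/(1 − p₀).
PS = (0.47059 − 0.10036) / 0.89964 ≈ 0.4115

PS ≈ 0.412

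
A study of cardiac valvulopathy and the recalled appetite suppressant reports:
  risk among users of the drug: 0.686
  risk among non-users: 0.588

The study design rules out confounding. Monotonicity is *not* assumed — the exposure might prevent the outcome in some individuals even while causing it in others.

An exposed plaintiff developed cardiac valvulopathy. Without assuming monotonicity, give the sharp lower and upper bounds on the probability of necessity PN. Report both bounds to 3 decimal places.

0.143 ≤ PN ≤ 0.601

Let p₁ = 0.686, p₀ = 0.588.
Under exogeneity alone the bounds on PN are max{0,(p₁−p₀)/p₁} ≤ PN ≤ min{1,(1−p₀)/p₁}.
  lower = (p₁ − p₀)/p₁ = 0.098 / 0.686 ≈ 0.1429
  upper = min{1, (1 − p₀)/p₁} = 0.412 / 0.686 ≈ 0.6006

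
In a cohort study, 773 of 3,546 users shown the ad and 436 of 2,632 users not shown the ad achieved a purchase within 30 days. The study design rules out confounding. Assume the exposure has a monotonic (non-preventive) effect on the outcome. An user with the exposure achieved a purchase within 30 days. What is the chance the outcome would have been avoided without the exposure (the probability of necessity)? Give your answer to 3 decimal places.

p₁ = P(outcome | exposed) = 773/3546 = 0.21799
p₀ = P(outcome | unexposed) = 436/2632 = 0.16565
Under exogeneity and monotonicity, PN = (p₁ − p₀) / p₁.
PN = (0.21799 − 0.16565) / 0.21799 = 0.052339 / 0.21799 ≈ 0.2401

PN ≈ 0.240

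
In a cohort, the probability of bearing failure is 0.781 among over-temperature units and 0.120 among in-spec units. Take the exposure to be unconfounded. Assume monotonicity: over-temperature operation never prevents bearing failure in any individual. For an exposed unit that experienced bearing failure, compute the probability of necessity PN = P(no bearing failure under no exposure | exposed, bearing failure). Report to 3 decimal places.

Let p₁ = 0.781, p₀ = 0.12.
Under exogeneity and monotonicity, PN = (p₁ − p₀) / p₁.
PN = (0.781 − 0.12) / 0.781 = 0.661 / 0.781 ≈ 0.8464

PN ≈ 0.846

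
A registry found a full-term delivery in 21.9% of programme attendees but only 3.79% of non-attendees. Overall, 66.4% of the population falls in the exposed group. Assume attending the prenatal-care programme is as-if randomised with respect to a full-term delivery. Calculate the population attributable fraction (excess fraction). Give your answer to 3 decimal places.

PAF ≈ 0.760

p₁ = 0.219, p₀ = 0.0379.
Overall risk P(Y=1) = π·p₁ + (1−π)·p₀ = 0.664×0.219 + 0.336×0.0379 = 0.15815.
Under exogeneity, PAF = [P(Y=1) − p₀] / P(Y=1).
PAF = (0.15815 − 0.0379) / 0.15815 ≈ 0.7604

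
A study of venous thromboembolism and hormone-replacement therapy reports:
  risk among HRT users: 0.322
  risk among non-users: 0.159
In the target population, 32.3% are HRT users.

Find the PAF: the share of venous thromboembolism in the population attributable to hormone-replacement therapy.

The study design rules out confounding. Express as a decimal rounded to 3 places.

Let p₁ = 0.322, p₀ = 0.159.
Overall risk P(Y=1) = π·p₁ + (1−π)·p₀ = 0.323×0.322 + 0.677×0.159 = 0.21165.
Under exogeneity, PAF = [P(Y=1) − p₀] / P(Y=1).
PAF = (0.21165 − 0.159) / 0.21165 ≈ 0.2488

PAF ≈ 0.249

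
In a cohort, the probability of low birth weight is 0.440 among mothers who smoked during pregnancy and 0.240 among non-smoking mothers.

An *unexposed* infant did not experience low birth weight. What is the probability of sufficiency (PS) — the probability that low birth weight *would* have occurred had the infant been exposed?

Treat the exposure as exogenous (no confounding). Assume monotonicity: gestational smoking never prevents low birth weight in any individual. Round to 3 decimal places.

PS ≈ 0.263

Let p₁ = 0.44, p₀ = 0.24.
Under exogeneity and monotonicity, PS = (p₁ − p₀) / (1 − p₀).
PS = (0.44 − 0.24) / (1 − 0.24) = 0.2 / 0.76 ≈ 0.2632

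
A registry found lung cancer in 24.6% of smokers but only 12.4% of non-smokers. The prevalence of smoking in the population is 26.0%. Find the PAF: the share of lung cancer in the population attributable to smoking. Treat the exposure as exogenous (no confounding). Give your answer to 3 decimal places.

p₁ = 0.246, p₀ = 0.124.
Overall risk P(Y=1) = π·p₁ + (1−π)·p₀ = 0.26×0.246 + 0.74×0.124 = 0.15572.
Under exogeneity, PAF = [P(Y=1) − p₀] / P(Y=1).
PAF = (0.15572 − 0.124) / 0.15572 ≈ 0.2037

PAF ≈ 0.204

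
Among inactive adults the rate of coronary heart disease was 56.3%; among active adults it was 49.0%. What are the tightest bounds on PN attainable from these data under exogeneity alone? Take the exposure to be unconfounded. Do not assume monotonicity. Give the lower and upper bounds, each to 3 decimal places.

p₁ = 0.563, p₀ = 0.49.
Under exogeneity alone the bounds on PN are max{0,(p₁−p₀)/p₁} ≤ PN ≤ min{1,(1−p₀)/p₁}.
  lower = (p₁ − p₀)/p₁ = 0.073 / 0.563 ≈ 0.1297
  upper = min{1, (1 − p₀)/p₁} = 0.51 / 0.563 ≈ 0.9059

0.130 ≤ PN ≤ 0.906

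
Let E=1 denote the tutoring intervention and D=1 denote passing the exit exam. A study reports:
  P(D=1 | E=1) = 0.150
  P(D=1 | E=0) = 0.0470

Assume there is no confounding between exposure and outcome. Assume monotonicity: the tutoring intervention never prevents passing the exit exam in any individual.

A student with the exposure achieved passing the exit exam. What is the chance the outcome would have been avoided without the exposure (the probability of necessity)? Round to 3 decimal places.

Let p₁ = 0.15, p₀ = 0.047.
Under exogeneity and monotonicity, PN = (p₁ − p₀) / p₁.
PN = (0.15 − 0.047) / 0.15 = 0.103 / 0.15 ≈ 0.6867

PN ≈ 0.687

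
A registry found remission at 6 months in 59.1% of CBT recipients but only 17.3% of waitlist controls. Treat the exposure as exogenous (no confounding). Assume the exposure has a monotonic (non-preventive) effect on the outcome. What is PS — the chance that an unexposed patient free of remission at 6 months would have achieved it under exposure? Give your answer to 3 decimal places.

p₁ = 0.591, p₀ = 0.173.
Under exogeneity and monotonicity, PS = (p₁ − p₀) / (1 − p₀).
PS = (0.591 − 0.173) / (1 − 0.173) = 0.418 / 0.827 ≈ 0.5054

PS ≈ 0.505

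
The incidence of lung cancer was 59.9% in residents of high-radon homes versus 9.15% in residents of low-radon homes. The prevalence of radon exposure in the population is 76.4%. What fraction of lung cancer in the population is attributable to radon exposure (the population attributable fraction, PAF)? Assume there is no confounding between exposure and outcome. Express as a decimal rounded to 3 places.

p₁ = 0.599, p₀ = 0.0915.
Overall risk P(Y=1) = π·p₁ + (1−π)·p₀ = 0.764×0.599 + 0.236×0.0915 = 0.47923.
Under exogeneity, PAF = [P(Y=1) − p₀] / P(Y=1).
PAF = (0.47923 − 0.0915) / 0.47923 ≈ 0.8091

PAF ≈ 0.809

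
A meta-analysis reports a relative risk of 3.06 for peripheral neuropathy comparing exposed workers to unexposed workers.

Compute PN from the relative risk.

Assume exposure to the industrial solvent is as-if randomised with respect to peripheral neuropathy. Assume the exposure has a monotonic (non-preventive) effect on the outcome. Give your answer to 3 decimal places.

Under exogeneity and monotonicity, PN = (RR − 1) / RR = 1 − 1/RR.
PN = (3.06 − 1) / 3.06 = 2.06 / 3.06 ≈ 0.6732

PN ≈ 0.673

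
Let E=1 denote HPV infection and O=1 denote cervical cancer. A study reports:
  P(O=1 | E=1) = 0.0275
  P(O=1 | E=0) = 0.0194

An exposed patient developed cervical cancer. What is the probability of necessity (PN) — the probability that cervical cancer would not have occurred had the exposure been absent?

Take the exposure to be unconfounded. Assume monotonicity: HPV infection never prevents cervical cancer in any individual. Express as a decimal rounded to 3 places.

PN ≈ 0.295

Let p₁ = 0.0275, p₀ = 0.0194.
Under exogeneity and monotonicity, PN = (p₁ − p₀) / p₁.
PN = (0.0275 − 0.0194) / 0.0275 = 0.0081 / 0.0275 ≈ 0.2945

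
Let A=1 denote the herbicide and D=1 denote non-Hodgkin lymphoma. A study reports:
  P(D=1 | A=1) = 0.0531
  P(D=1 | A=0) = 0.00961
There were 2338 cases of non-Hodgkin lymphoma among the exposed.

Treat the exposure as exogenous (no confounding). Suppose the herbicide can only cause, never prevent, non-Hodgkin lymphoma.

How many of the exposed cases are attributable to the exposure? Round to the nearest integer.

about 1915 cases

Let p₁ = 0.0531, p₀ = 0.00961.
PN = (p₁ − p₀)/p₁ = (0.0531 − 0.00961) / 0.0531 ≈ 0.81902.
Attributable cases ≈ PN × (exposed cases) = 0.81902 × 2338 ≈ 1914.87.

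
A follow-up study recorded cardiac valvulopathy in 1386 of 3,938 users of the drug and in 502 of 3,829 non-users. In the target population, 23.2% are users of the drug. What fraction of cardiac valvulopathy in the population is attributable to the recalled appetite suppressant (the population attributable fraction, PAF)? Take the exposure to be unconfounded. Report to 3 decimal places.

PAF ≈ 0.281

p₁ = P(outcome | exposed) = 1386/3938 = 0.35196
p₀ = P(outcome | unexposed) = 502/3829 = 0.1311
Overall risk P(Y=1) = π·p₁ + (1−π)·p₀ = 0.232×0.35196 + 0.768×0.1311 = 0.18234.
Under exogeneity, PAF = [P(Y=1) − p₀] / P(Y=1).
PAF = (0.18234 − 0.1311) / 0.18234 ≈ 0.2810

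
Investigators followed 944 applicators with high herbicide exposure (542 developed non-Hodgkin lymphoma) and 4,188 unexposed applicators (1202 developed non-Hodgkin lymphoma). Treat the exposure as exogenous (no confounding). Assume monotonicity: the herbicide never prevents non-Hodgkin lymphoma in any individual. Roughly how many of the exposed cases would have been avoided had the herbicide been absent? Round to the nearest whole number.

about 271 cases

p₁ = P(outcome | exposed) = 542/944 = 0.57415
p₀ = P(outcome | unexposed) = 1202/4188 = 0.28701
PN = (p₁ − p₀)/p₁ = (0.57415 − 0.28701) / 0.57415 ≈ 0.50011.
Attributable cases ≈ PN × (exposed cases) = 0.50011 × 542 ≈ 271.06.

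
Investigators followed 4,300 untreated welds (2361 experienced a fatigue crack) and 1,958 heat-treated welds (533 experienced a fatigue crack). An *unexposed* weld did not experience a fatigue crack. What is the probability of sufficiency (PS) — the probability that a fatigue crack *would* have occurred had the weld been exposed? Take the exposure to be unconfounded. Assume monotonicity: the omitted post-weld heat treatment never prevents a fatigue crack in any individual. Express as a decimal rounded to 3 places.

p₁ = P(outcome | exposed) = 2361/4300 = 0.54907
p₀ = P(outcome | unexposed) = 533/1958 = 0.27222
Under exogeneity and monotonicity, PS = (p₁ − p₀) / (1 − p₀).
PS = (0.54907 − 0.27222) / (1 − 0.27222) = 0.27685 / 0.72778 ≈ 0.3804

PS ≈ 0.380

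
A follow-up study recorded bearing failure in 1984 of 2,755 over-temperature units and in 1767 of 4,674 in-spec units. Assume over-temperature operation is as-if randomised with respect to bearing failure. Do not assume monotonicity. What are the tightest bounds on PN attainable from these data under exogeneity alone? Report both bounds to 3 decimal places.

0.475 ≤ PN ≤ 0.864

p₁ = P(outcome | exposed) = 1984/2755 = 0.72015
p₀ = P(outcome | unexposed) = 1767/4674 = 0.37805
Under exogeneity alone the bounds on PN are max{0,(p₁−p₀)/p₁} ≤ PN ≤ min{1,(1−p₀)/p₁}.
  lower = (p₁ − p₀)/p₁ = 0.3421 / 0.72015 ≈ 0.4750
  upper = min{1, (1 − p₀)/p₁} = 0.62195 / 0.72015 ≈ 0.8636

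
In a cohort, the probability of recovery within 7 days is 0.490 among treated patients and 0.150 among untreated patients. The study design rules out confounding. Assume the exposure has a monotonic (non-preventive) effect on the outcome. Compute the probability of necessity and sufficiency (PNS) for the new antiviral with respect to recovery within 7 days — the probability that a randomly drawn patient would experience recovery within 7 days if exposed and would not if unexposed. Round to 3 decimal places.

PNS ≈ 0.340

Let p₁ = 0.49, p₀ = 0.15.
Under exogeneity and monotonicity, PNS = p₁ − p₀.
PNS = 0.49 − 0.15 = 0.34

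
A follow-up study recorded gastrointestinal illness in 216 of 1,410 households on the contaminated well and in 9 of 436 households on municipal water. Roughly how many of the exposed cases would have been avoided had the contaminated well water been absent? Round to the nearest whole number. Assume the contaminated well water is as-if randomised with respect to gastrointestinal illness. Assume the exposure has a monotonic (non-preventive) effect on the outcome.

p₁ = P(outcome | exposed) = 216/1410 = 0.15319
p₀ = P(outcome | unexposed) = 9/436 = 0.020642
PN = (p₁ − p₀)/p₁ = (0.15319 − 0.020642) / 0.15319 ≈ 0.86525.
Attributable cases ≈ PN × (exposed cases) = 0.86525 × 216 ≈ 186.89.

about 187 cases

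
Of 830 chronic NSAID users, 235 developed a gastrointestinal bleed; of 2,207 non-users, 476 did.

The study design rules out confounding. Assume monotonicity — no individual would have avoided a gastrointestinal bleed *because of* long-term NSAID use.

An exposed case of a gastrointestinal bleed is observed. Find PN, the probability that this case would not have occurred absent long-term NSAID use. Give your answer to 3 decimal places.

p₁ = P(outcome | exposed) = 235/830 = 0.28313
p₀ = P(outcome | unexposed) = 476/2207 = 0.21568
Under exogeneity and monotonicity, PN = (p₁ − p₀) / p₁.
PN = (0.28313 − 0.21568) / 0.28313 = 0.067455 / 0.28313 ≈ 0.2382

PN ≈ 0.238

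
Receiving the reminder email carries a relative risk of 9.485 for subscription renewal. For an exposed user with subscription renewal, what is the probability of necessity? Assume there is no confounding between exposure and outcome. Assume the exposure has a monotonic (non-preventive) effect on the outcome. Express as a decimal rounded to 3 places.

Under exogeneity and monotonicity, PN = (RR − 1) / RR = 1 − 1/RR.
PN = (9.485 − 1) / 9.485 = 8.485 / 9.485 ≈ 0.8946

PN ≈ 0.895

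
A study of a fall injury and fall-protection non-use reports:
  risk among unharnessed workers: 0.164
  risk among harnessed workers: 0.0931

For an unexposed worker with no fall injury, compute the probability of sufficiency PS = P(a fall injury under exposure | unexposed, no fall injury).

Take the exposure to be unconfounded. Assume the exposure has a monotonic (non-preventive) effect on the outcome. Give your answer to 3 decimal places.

PS ≈ 0.078

Let p₁ = 0.164, p₀ = 0.0931.
Under exogeneity and monotonicity, PS = (p₁ − p₀) / (1 − p₀).
PS = (0.164 − 0.0931) / (1 − 0.0931) = 0.0709 / 0.9069 ≈ 0.0782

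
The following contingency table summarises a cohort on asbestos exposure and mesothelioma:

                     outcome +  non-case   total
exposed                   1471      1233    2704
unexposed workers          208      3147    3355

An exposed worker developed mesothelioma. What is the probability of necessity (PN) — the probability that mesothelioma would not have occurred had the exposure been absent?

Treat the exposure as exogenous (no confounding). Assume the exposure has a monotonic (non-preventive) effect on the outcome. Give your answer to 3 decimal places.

PN ≈ 0.886

p₁ = P(outcome | exposed) = 1471/2704 = 0.54401
p₀ = P(outcome | unexposed) = 208/3355 = 0.061997
Under exogeneity and monotonicity, PN = (p₁ − p₀) / p₁.
PN = (0.54401 − 0.061997) / 0.54401 = 0.48201 / 0.54401 ≈ 0.8860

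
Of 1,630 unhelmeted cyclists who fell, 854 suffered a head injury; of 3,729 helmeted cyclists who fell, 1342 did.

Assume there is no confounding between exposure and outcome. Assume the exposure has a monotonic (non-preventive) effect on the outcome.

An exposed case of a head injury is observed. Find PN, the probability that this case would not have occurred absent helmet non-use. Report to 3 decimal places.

PN ≈ 0.313

p₁ = P(outcome | exposed) = 854/1630 = 0.52393
p₀ = P(outcome | unexposed) = 1342/3729 = 0.35988
Under exogeneity and monotonicity, PN = (p₁ − p₀) / p₁.
PN = (0.52393 − 0.35988) / 0.52393 = 0.16404 / 0.52393 ≈ 0.3131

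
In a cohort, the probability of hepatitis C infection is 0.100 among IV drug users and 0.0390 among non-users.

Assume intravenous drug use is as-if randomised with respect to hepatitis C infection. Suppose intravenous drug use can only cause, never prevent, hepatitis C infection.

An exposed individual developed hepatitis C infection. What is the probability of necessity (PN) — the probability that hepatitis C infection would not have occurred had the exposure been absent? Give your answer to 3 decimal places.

PN ≈ 0.610

Let p₁ = 0.1, p₀ = 0.039.
Under exogeneity and monotonicity, PN = (p₁ − p₀) / p₁.
PN = (0.1 − 0.039) / 0.1 = 0.061 / 0.1 ≈ 0.6100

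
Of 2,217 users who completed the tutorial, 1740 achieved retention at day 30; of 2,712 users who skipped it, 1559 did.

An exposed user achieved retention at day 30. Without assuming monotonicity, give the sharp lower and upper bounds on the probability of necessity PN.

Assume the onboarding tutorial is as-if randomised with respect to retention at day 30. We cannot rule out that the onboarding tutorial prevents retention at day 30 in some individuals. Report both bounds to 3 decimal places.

p₁ = P(outcome | exposed) = 1740/2217 = 0.78484
p₀ = P(outcome | unexposed) = 1559/2712 = 0.57485
Under exogeneity alone the bounds on PN are max{0,(p₁−p₀)/p₁} ≤ PN ≤ min{1,(1−p₀)/p₁}.
  lower = (p₁ − p₀)/p₁ = 0.20999 / 0.78484 ≈ 0.2676
  upper = min{1, (1 − p₀)/p₁} = 0.42515 / 0.78484 ≈ 0.5417

0.268 ≤ PN ≤ 0.542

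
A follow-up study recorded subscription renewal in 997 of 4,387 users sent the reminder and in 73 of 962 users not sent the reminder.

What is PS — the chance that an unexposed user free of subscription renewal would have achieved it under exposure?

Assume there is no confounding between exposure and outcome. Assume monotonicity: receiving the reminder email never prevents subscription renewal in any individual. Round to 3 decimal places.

p₁ = P(outcome | exposed) = 997/4387 = 0.22726
p₀ = P(outcome | unexposed) = 73/962 = 0.075884
Under exogeneity and monotonicity, PS = (p₁ − p₀) / (1 − p₀).
PS = (0.22726 − 0.075884) / (1 − 0.075884) = 0.15138 / 0.92412 ≈ 0.1638

PS ≈ 0.164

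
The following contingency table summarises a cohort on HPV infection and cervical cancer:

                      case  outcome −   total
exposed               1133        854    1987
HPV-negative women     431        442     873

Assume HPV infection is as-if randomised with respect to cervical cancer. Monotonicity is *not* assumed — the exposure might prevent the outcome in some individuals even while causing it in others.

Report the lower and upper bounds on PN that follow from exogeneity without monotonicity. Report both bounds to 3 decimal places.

p₁ = P(outcome | exposed) = 1133/1987 = 0.57021
p₀ = P(outcome | unexposed) = 431/873 = 0.4937
Under exogeneity alone the bounds on PN are max{0,(p₁−p₀)/p₁} ≤ PN ≤ min{1,(1−p₀)/p₁}.
  lower = (p₁ − p₀)/p₁ = 0.076506 / 0.57021 ≈ 0.1342
  upper = min{1, (1 − p₀)/p₁} = 0.5063 / 0.57021 ≈ 0.8879

0.134 ≤ PN ≤ 0.888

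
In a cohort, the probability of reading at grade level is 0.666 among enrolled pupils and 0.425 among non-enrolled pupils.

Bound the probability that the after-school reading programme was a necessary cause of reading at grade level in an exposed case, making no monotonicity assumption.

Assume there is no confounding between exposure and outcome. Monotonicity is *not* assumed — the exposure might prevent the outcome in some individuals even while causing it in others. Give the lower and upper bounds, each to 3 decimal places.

0.362 ≤ PN ≤ 0.863

Let p₁ = 0.666, p₀ = 0.425.
Under exogeneity alone the bounds on PN are max{0,(p₁−p₀)/p₁} ≤ PN ≤ min{1,(1−p₀)/p₁}.
  lower = (p₁ − p₀)/p₁ = 0.241 / 0.666 ≈ 0.3619
  upper = min{1, (1 − p₀)/p₁} = 0.575 / 0.666 ≈ 0.8634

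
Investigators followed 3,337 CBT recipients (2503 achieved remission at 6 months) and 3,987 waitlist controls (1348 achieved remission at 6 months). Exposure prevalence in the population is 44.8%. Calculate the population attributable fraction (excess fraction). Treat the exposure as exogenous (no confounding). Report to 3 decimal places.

PAF ≈ 0.353

p₁ = P(outcome | exposed) = 2503/3337 = 0.75007
p₀ = P(outcome | unexposed) = 1348/3987 = 0.3381
Overall risk P(Y=1) = π·p₁ + (1−π)·p₀ = 0.448×0.75007 + 0.552×0.3381 = 0.52266.
Under exogeneity, PAF = [P(Y=1) − p₀] / P(Y=1).
PAF = (0.52266 − 0.3381) / 0.52266 ≈ 0.3531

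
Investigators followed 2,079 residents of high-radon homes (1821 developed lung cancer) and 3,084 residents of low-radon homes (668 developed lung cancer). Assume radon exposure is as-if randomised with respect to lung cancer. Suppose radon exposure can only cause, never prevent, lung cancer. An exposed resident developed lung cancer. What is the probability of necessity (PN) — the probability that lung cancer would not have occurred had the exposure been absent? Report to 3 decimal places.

PN ≈ 0.753

p₁ = P(outcome | exposed) = 1821/2079 = 0.8759
p₀ = P(outcome | unexposed) = 668/3084 = 0.2166
Under exogeneity and monotonicity, PN = (p₁ − p₀) / p₁.
PN = (0.8759 − 0.2166) / 0.8759 = 0.6593 / 0.8759 ≈ 0.7527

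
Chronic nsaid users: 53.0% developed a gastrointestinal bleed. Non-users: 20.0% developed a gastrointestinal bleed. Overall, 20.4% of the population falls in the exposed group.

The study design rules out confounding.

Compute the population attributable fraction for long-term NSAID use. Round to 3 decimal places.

p₁ = 0.53, p₀ = 0.2.
Overall risk P(Y=1) = π·p₁ + (1−π)·p₀ = 0.204×0.53 + 0.796×0.2 = 0.26732.
Under exogeneity, PAF = [P(Y=1) − p₀] / P(Y=1).
PAF = (0.26732 − 0.2) / 0.26732 ≈ 0.2518

PAF ≈ 0.252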